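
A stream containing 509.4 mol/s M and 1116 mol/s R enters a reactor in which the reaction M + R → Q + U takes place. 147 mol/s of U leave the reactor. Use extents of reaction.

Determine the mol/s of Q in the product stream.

For U: n = n₀ + 1ξ → 147 = 0 + 1ξ, giving ξ = 147 mol/s.
Outlet amounts (n = n₀ + ν ξ):
  M: 509.4 − 1(147) = 362.4
  R: 1116 − 1(147) = 969
  Q: 0 + 1(147) = 147
  U: 0 + 1(147) = 147

147 mol/s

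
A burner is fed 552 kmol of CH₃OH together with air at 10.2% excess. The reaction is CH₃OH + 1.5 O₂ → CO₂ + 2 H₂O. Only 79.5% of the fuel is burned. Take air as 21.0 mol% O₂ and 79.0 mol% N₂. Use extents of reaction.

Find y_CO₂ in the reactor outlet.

Stoichiometric O₂ = 1.5 × 552 = 828 kmol; O₂ fed = 828 × 1.102 = 912.5 kmol.
N₂ fed = 912.5 × 79/21 = 3433 kmol.
Fuel reacted = 0.795 × 552 → ξ = 438.8 kmol.
Outlet (n = n₀ + ν ξ):
  CH₃OH: 552 − 1(438.8) = 113.2
  O₂: 912.5 − 1.5(438.8) = 254.2
  N₂: 3433 (inert)
  CO₂: 0 + 1(438.8) = 438.8
  H₂O: 0 + 2(438.8) = 877.7
Total out = 5116 kmol; y_CO₂ = 438.8 / 5116 = 0.08577.

0.0858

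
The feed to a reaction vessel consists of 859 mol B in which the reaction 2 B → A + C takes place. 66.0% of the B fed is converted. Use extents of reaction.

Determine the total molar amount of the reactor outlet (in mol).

859 mol

B reacted = 0.66 × 859 = 566.9 mol; ν_B = −2, so ξ = 566.9/2 = 283.5 mol.
Outlet amounts (n = n₀ + ν ξ):
  B: 859 − 2(283.5) = 292.1
  A: 0 + 1(283.5) = 283.5
  C: 0 + 1(283.5) = 283.5
Total out = 292.1 + 283.5 + 283.5 = 859 mol.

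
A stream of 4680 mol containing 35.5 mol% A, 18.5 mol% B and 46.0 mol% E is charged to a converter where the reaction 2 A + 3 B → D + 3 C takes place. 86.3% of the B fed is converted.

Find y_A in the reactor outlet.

0.263

B reacted = 0.863 × 865.8 = 747.2 mol; ν_B = −3, so ξ = 747.2/3 = 249.1 mol.
Outlet amounts (n = n₀ + ν ξ):
  A: 1661 − 2(249.1) = 1163
  B: 865.8 − 3(249.1) = 118.6
  D: 0 + 1(249.1) = 249.1
  C: 0 + 3(249.1) = 747.2
  E: 2153 (inert)
Total out = 4431 mol; y_A = 1163 / 4431 = 0.2625.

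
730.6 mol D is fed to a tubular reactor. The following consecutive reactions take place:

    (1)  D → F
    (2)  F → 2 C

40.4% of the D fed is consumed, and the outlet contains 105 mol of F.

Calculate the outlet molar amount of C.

380 mol

Conversion of D: D consumed = 1ξ₁ = 0.404 × 730.6 → ξ₁ = 295.2 mol.
F balance: n_F = 0 + 1ξ₁ − 1ξ₂ = 105 → ξ₂ = (1·295.2 − 105)/1 = 190.2 mol.
Outlet amounts (n = n₀ + Σ ν·ξ):
  D: 730.6 − 1(295.2) = 435.4
  F: 0 + 1(295.2) − 1(190.2) = 105
  C: 0 + 2(190.2) = 380.3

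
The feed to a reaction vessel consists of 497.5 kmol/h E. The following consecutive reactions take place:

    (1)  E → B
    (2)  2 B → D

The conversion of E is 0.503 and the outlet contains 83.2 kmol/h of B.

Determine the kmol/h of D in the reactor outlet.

83.5 kmol/h

Conversion of E: E consumed = 1ξ₁ = 0.503 × 497.5 → ξ₁ = 250.2 kmol/h.
B balance: n_B = 0 + 1ξ₁ − 2ξ₂ = 83.2 → ξ₂ = (1·250.2 − 83.2)/2 = 83.52 kmol/h.
Outlet amounts (n = n₀ + Σ ν·ξ):
  E: 497.5 − 1(250.2) = 247.3
  B: 0 + 1(250.2) − 2(83.52) = 83.2
  D: 0 + 1(83.52) = 83.52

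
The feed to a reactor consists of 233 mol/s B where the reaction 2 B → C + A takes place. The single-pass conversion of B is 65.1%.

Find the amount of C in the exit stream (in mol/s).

B reacted = 0.651 × 233 = 151.7 mol/s; ν_B = −2, so ξ = 151.7/2 = 75.84 mol/s.
Outlet amounts (n = n₀ + ν ξ):
  B: 233 − 2(75.84) = 81.32
  C: 0 + 1(75.84) = 75.84
  A: 0 + 1(75.84) = 75.84

75.8 mol/s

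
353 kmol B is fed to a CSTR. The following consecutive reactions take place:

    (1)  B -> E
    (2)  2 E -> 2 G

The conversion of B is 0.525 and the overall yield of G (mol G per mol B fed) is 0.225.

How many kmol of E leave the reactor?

Conversion of B: B consumed = 1ξ₁ = 0.525 × 353 → ξ₁ = 185.3 kmol.
Yield of G: 2ξ₂ / 353 = 0.225 → ξ₂ = 39.71 kmol.
Outlet amounts (n = n₀ + Σ ν·ξ):
  B: 353 − 1(185.3) = 167.7
  E: 0 + 1(185.3) − 2(39.71) = 105.9
  G: 0 + 2(39.71) = 79.42

106 kmol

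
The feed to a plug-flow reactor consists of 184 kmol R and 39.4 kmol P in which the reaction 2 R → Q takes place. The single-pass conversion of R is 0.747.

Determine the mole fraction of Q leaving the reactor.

0.444

R reacted = 0.747 × 184 = 137.4 kmol; ν_R = −2, so ξ = 137.4/2 = 68.72 kmol.
Outlet amounts (n = n₀ + ν ξ):
  R: 184 − 2(68.72) = 46.55
  Q: 0 + 1(68.72) = 68.72
  P: 39.4 (inert)
Total out = 154.7 kmol; y_Q = 68.72 / 154.7 = 0.4443.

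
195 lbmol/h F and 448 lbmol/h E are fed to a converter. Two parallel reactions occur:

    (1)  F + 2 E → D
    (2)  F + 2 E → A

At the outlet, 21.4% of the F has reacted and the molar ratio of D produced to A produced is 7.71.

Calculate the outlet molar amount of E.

Conversion of F: F consumed = 0.214 × 195 = 41.73 lbmol/h = 1ξ₁ + 1ξ₂.
Selectivity: 1ξ₁ / (1ξ₂) = 7.71 → ξ₁ = 7.71 ξ₂.
Substitute: (1·7.71 + 1) ξ₂ = 41.73 → ξ₂ = 4.791 lbmol/h, ξ₁ = 36.94 lbmol/h.
Outlet amounts (n = n₀ + Σ ν·ξ):
  F: 195 − 1(36.94) − 1(4.791) = 153.3
  E: 448 − 2(36.94) − 2(4.791) = 364.5
  D: 0 + 1(36.94) = 36.94
  A: 0 + 1(4.791) = 4.791

365 lbmol/h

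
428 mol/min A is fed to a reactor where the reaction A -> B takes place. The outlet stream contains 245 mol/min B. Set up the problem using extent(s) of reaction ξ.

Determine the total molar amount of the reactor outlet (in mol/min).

For B: n = n₀ + 1ξ → 245 = 0 + 1ξ, giving ξ = 245 mol/min.
Outlet amounts (n = n₀ + ν ξ):
  A: 428 − 1(245) = 183
  B: 0 + 1(245) = 245
Total out = 183 + 245 = 428 mol/min.

428 mol/min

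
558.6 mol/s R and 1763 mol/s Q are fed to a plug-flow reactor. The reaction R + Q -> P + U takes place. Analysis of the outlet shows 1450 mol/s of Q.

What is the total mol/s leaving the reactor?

For Q: n = n₀ − 1ξ → 1450 = 1763 − 1ξ, giving ξ = 313 mol/s.
Outlet amounts (n = n₀ + ν ξ):
  R: 558.6 − 1(313) = 245.6
  Q: 1763 − 1(313) = 1450
  P: 0 + 1(313) = 313
  U: 0 + 1(313) = 313
Total out = 245.6 + 1450 + 313 + 313 = 2322 mol/s.

2320 mol/s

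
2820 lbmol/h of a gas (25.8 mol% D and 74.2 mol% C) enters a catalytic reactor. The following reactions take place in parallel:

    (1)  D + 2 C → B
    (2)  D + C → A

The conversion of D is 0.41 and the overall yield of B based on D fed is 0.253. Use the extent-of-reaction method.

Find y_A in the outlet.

Yield of B: 1ξ₁ / 727.6 = 0.253 → ξ₁ = 184.1 lbmol/h.
Conversion of D: 1ξ₁ + 1ξ₂ = 0.41 × 727.6 = 298.3 → ξ₂ = 114.2 lbmol/h.
Outlet amounts (n = n₀ + Σ ν·ξ):
  D: 727.6 − 1(184.1) − 1(114.2) = 429.3
  C: 2092 − 2(184.1) − 1(114.2) = 1610
  B: 0 + 1(184.1) = 184.1
  A: 0 + 1(114.2) = 114.2
Total out = 2338 lbmol/h; y_A = 114.2 / 2338 = 0.04886.

0.0489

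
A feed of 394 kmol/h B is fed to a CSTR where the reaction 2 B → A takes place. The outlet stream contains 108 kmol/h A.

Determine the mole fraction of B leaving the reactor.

For A: n = n₀ + 1ξ → 108 = 0 + 1ξ, giving ξ = 108 kmol/h.
Outlet amounts (n = n₀ + ν ξ):
  B: 394 − 2(108) = 178
  A: 0 + 1(108) = 108
Total out = 286 kmol/h; y_B = 178 / 286 = 0.6224.

0.622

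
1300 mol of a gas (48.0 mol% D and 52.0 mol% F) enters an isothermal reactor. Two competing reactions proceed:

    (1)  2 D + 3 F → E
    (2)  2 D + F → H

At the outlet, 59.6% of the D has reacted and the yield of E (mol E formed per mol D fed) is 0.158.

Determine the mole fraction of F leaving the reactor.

0.401

Yield of E: 1ξ₁ / 624 = 0.158 → ξ₁ = 98.59 mol.
Conversion of D: 2ξ₁ + 2ξ₂ = 0.596 × 624 = 371.9 → ξ₂ = 87.36 mol.
Outlet amounts (n = n₀ + Σ ν·ξ):
  D: 624 − 2(98.59) − 2(87.36) = 252.1
  F: 676 − 3(98.59) − 1(87.36) = 292.9
  E: 0 + 1(98.59) = 98.59
  H: 0 + 1(87.36) = 87.36
Total out = 730.9 mol; y_F = 292.9 / 730.9 = 0.4007.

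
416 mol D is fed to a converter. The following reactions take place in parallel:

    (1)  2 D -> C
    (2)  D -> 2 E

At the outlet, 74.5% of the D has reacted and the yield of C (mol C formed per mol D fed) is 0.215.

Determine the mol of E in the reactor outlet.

Yield of C: 1ξ₁ / 416 = 0.215 → ξ₁ = 89.44 mol.
Conversion of D: 2ξ₁ + 1ξ₂ = 0.745 × 416 = 309.9 → ξ₂ = 131 mol.
Outlet amounts (n = n₀ + Σ ν·ξ):
  D: 416 − 2(89.44) − 1(131) = 106.1
  C: 0 + 1(89.44) = 89.44
  E: 0 + 2(131) = 262.1

262 mol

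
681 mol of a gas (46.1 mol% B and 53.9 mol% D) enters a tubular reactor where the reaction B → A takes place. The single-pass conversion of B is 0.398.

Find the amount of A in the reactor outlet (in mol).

125 mol

B reacted = 0.398 × 313.9 = 124.9 mol; ν_B = −1, so ξ = 124.9/1 = 124.9 mol.
Outlet amounts (n = n₀ + ν ξ):
  B: 313.9 − 1(124.9) = 189
  A: 0 + 1(124.9) = 124.9
  D: 367.1 (inert)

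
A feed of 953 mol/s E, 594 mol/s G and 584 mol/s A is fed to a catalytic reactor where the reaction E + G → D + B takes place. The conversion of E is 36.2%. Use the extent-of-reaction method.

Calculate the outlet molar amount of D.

345 mol/s

E reacted = 0.362 × 953 = 345 mol/s; ν_E = −1, so ξ = 345/1 = 345 mol/s.
Outlet amounts (n = n₀ + ν ξ):
  E: 953 − 1(345) = 608
  G: 594 − 1(345) = 249
  D: 0 + 1(345) = 345
  B: 0 + 1(345) = 345
  A: 584 (inert)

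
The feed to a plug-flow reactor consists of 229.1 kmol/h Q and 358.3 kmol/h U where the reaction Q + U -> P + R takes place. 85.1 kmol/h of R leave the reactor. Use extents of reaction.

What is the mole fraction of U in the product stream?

For R: n = n₀ + 1ξ → 85.1 = 0 + 1ξ, giving ξ = 85.1 kmol/h.
Outlet amounts (n = n₀ + ν ξ):
  Q: 229.1 − 1(85.1) = 144
  U: 358.3 − 1(85.1) = 273.2
  P: 0 + 1(85.1) = 85.1
  R: 0 + 1(85.1) = 85.1
Total out = 587.4 kmol/h; y_U = 273.2 / 587.4 = 0.4651.

0.465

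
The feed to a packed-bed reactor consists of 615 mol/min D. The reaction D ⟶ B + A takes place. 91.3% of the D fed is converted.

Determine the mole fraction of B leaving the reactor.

D reacted = 0.913 × 615 = 561.5 mol/min; ν_D = −1, so ξ = 561.5/1 = 561.5 mol/min.
Outlet amounts (n = n₀ + ν ξ):
  D: 615 − 1(561.5) = 53.5
  B: 0 + 1(561.5) = 561.5
  A: 0 + 1(561.5) = 561.5
Total out = 1176 mol/min; y_B = 561.5 / 1176 = 0.4773.

0.477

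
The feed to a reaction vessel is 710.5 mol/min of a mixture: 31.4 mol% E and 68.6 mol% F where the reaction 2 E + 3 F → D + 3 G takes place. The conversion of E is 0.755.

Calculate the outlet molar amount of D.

84.2 mol/min

E reacted = 0.755 × 223.1 = 168.4 mol/min; ν_E = −2, so ξ = 168.4/2 = 84.22 mol/min.
Outlet amounts (n = n₀ + ν ξ):
  E: 223.1 − 2(84.22) = 54.66
  F: 487.4 − 3(84.22) = 234.7
  D: 0 + 1(84.22) = 84.22
  G: 0 + 3(84.22) = 252.7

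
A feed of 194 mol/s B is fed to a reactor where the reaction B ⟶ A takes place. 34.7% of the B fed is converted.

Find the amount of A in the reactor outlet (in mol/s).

67.3 mol/s

B reacted = 0.347 × 194 = 67.32 mol/s; ν_B = −1, so ξ = 67.32/1 = 67.32 mol/s.
Outlet amounts (n = n₀ + ν ξ):
  B: 194 − 1(67.32) = 126.7
  A: 0 + 1(67.32) = 67.32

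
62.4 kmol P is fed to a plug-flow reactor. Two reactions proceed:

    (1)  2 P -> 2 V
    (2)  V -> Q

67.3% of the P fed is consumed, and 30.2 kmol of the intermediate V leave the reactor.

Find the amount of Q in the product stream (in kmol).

Conversion of P: P consumed = 2ξ₁ = 0.673 × 62.4 → ξ₁ = 21 kmol.
V balance: n_V = 0 + 2ξ₁ − 1ξ₂ = 30.2 → ξ₂ = (2·21 − 30.2)/1 = 11.8 kmol.
Outlet amounts (n = n₀ + Σ ν·ξ):
  P: 62.4 − 2(21) = 20.4
  V: 0 + 2(21) − 1(11.8) = 30.2
  Q: 0 + 1(11.8) = 11.8

11.8 kmol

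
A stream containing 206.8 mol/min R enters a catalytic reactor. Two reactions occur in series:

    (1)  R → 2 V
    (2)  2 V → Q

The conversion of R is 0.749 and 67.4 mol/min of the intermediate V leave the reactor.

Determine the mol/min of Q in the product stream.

Conversion of R: R consumed = 1ξ₁ = 0.749 × 206.8 → ξ₁ = 154.9 mol/min.
V balance: n_V = 0 + 2ξ₁ − 2ξ₂ = 67.4 → ξ₂ = (2·154.9 − 67.4)/2 = 121.2 mol/min.
Outlet amounts (n = n₀ + Σ ν·ξ):
  R: 206.8 − 1(154.9) = 51.91
  V: 0 + 2(154.9) − 2(121.2) = 67.4
  Q: 0 + 1(121.2) = 121.2

121 mol/min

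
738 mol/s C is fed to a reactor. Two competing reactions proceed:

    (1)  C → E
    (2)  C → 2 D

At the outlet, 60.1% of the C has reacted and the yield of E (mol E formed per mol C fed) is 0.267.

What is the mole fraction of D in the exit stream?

0.501

Yield of E: 1ξ₁ / 738 = 0.267 → ξ₁ = 197 mol/s.
Conversion of C: 1ξ₁ + 1ξ₂ = 0.601 × 738 = 443.5 → ξ₂ = 246.5 mol/s.
Outlet amounts (n = n₀ + Σ ν·ξ):
  C: 738 − 1(197) − 1(246.5) = 294.5
  E: 0 + 1(197) = 197
  D: 0 + 2(246.5) = 493
Total out = 984.5 mol/s; y_D = 493 / 984.5 = 0.5007.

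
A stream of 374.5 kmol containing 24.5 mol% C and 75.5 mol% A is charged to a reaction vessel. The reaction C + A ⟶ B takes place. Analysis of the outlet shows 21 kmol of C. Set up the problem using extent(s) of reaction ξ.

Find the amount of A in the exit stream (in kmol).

212 kmol

For C: n = n₀ − 1ξ → 21 = 91.75 − 1ξ, giving ξ = 70.75 kmol.
Outlet amounts (n = n₀ + ν ξ):
  C: 91.75 − 1(70.75) = 21
  A: 282.7 − 1(70.75) = 212
  B: 0 + 1(70.75) = 70.75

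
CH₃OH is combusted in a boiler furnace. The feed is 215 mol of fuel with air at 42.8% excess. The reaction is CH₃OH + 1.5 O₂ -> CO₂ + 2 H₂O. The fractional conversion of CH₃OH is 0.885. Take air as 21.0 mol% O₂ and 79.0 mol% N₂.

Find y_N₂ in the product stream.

0.692

Stoichiometric O₂ = 1.5 × 215 = 322.5 mol; O₂ fed = 322.5 × 1.428 = 460.5 mol.
N₂ fed = 460.5 × 79/21 = 1732 mol.
Fuel reacted = 0.885 × 215 → ξ = 190.3 mol.
Outlet (n = n₀ + ν ξ):
  CH₃OH: 215 − 1(190.3) = 24.72
  O₂: 460.5 − 1.5(190.3) = 175.1
  N₂: 1732 (inert)
  CO₂: 0 + 1(190.3) = 190.3
  H₂O: 0 + 2(190.3) = 380.6
Total out = 2503 mol; y_N₂ = 1732 / 2503 = 0.6921.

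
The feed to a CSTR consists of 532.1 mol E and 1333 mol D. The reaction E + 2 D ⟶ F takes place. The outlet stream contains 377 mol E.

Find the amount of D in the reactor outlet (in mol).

For E: n = n₀ − 1ξ → 377 = 532.1 − 1ξ, giving ξ = 155.1 mol.
Outlet amounts (n = n₀ + ν ξ):
  E: 532.1 − 1(155.1) = 377
  D: 1333 − 2(155.1) = 1023
  F: 0 + 1(155.1) = 155.1

1020 mol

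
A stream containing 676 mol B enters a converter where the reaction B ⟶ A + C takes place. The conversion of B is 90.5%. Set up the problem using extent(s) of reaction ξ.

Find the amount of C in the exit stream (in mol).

612 mol

B reacted = 0.905 × 676 = 611.8 mol; ν_B = −1, so ξ = 611.8/1 = 611.8 mol.
Outlet amounts (n = n₀ + ν ξ):
  B: 676 − 1(611.8) = 64.22
  A: 0 + 1(611.8) = 611.8
  C: 0 + 1(611.8) = 611.8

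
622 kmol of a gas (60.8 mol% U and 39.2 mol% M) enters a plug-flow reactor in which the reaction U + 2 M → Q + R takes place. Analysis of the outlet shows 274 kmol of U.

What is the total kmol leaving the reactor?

For U: n = n₀ − 1ξ → 274 = 378.2 − 1ξ, giving ξ = 104.2 kmol.
Outlet amounts (n = n₀ + ν ξ):
  U: 378.2 − 1(104.2) = 274
  M: 243.8 − 2(104.2) = 35.47
  Q: 0 + 1(104.2) = 104.2
  R: 0 + 1(104.2) = 104.2
Total out = 274 + 35.47 + 104.2 + 104.2 = 517.8 kmol.

518 kmol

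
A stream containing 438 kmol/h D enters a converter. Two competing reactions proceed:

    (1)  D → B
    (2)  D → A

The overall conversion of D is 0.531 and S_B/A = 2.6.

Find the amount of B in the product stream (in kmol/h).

168 kmol/h

Conversion of D: D consumed = 0.531 × 438 = 232.6 kmol/h = 1ξ₁ + 1ξ₂.
Selectivity: 1ξ₁ / (1ξ₂) = 2.6 → ξ₁ = 2.6 ξ₂.
Substitute: (1·2.6 + 1) ξ₂ = 232.6 → ξ₂ = 64.61 kmol/h, ξ₁ = 168 kmol/h.
Outlet amounts (n = n₀ + Σ ν·ξ):
  D: 438 − 1(168) − 1(64.61) = 205.4
  B: 0 + 1(168) = 168
  A: 0 + 1(64.61) = 64.61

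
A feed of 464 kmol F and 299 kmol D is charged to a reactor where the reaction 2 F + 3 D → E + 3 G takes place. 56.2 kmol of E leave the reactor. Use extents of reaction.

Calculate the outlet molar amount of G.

For E: n = n₀ + 1ξ → 56.2 = 0 + 1ξ, giving ξ = 56.2 kmol.
Outlet amounts (n = n₀ + ν ξ):
  F: 464 − 2(56.2) = 351.6
  D: 299 − 3(56.2) = 130.4
  E: 0 + 1(56.2) = 56.2
  G: 0 + 3(56.2) = 168.6

169 kmol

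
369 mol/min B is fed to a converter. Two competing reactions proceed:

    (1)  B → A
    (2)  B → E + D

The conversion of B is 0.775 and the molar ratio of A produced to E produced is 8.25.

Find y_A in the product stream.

Conversion of B: B consumed = 0.775 × 369 = 286 mol/min = 1ξ₁ + 1ξ₂.
Selectivity: 1ξ₁ / (1ξ₂) = 8.25 → ξ₁ = 8.25 ξ₂.
Substitute: (1·8.25 + 1) ξ₂ = 286 → ξ₂ = 30.92 mol/min, ξ₁ = 255.1 mol/min.
Outlet amounts (n = n₀ + Σ ν·ξ):
  B: 369 − 1(255.1) − 1(30.92) = 83.02
  A: 0 + 1(255.1) = 255.1
  E: 0 + 1(30.92) = 30.92
  D: 0 + 1(30.92) = 30.92
Total out = 399.9 mol/min; y_A = 255.1 / 399.9 = 0.6378.

0.638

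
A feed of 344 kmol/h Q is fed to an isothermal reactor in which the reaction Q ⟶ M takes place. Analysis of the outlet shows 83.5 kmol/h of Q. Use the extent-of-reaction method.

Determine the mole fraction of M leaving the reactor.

0.757

For Q: n = n₀ − 1ξ → 83.5 = 344 − 1ξ, giving ξ = 260.5 kmol/h.
Outlet amounts (n = n₀ + ν ξ):
  Q: 344 − 1(260.5) = 83.5
  M: 0 + 1(260.5) = 260.5
Total out = 344 kmol/h; y_M = 260.5 / 344 = 0.7573.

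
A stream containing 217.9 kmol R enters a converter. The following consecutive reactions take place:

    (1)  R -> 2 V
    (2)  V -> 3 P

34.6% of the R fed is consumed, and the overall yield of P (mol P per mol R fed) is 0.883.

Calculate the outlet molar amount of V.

Conversion of R: R consumed = 1ξ₁ = 0.346 × 217.9 → ξ₁ = 75.39 kmol.
Yield of P: 3ξ₂ / 217.9 = 0.883 → ξ₂ = 64.14 kmol.
Outlet amounts (n = n₀ + Σ ν·ξ):
  R: 217.9 − 1(75.39) = 142.5
  V: 0 + 2(75.39) − 1(64.14) = 86.65
  P: 0 + 3(64.14) = 192.4

86.7 kmol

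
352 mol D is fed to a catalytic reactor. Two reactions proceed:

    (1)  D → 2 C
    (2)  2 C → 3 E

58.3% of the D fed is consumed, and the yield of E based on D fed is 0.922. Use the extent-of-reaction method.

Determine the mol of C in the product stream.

194 mol

Conversion of D: D consumed = 1ξ₁ = 0.583 × 352 → ξ₁ = 205.2 mol.
Yield of E: 3ξ₂ / 352 = 0.922 → ξ₂ = 108.2 mol.
Outlet amounts (n = n₀ + Σ ν·ξ):
  D: 352 − 1(205.2) = 146.8
  C: 0 + 2(205.2) − 2(108.2) = 194.1
  E: 0 + 3(108.2) = 324.5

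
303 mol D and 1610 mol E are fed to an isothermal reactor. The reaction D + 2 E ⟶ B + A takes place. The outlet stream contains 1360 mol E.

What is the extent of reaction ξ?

For E: n = n₀ − 2ξ → 1360 = 1610 − 2ξ, giving ξ = 125 mol.
Outlet amounts (n = n₀ + ν ξ):
  D: 303 − 1(125) = 178
  E: 1610 − 2(125) = 1360
  B: 0 + 1(125) = 125
  A: 0 + 1(125) = 125

ξ = 125 mol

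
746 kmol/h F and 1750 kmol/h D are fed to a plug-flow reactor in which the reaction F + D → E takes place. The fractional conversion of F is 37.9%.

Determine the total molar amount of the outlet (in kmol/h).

2210 kmol/h

F reacted = 0.379 × 746 = 282.7 kmol/h; ν_F = −1, so ξ = 282.7/1 = 282.7 kmol/h.
Outlet amounts (n = n₀ + ν ξ):
  F: 746 − 1(282.7) = 463.3
  D: 1750 − 1(282.7) = 1467
  E: 0 + 1(282.7) = 282.7
Total out = 463.3 + 1467 + 282.7 = 2213 kmol/h.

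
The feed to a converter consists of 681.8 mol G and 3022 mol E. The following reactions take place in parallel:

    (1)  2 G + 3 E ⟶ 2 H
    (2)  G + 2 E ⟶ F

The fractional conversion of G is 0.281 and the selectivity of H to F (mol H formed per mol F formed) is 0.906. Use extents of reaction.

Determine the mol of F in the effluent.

Conversion of G: G consumed = 0.281 × 681.8 = 191.6 mol = 2ξ₁ + 1ξ₂.
Selectivity: 2ξ₁ / (1ξ₂) = 0.906 → ξ₁ = 0.453 ξ₂.
Substitute: (2·0.453 + 1) ξ₂ = 191.6 → ξ₂ = 100.5 mol, ξ₁ = 45.53 mol.
Outlet amounts (n = n₀ + Σ ν·ξ):
  G: 681.8 − 2(45.53) − 1(100.5) = 490.2
  E: 3022 − 3(45.53) − 2(100.5) = 2684
  H: 0 + 2(45.53) = 91.07
  F: 0 + 1(100.5) = 100.5

101 mol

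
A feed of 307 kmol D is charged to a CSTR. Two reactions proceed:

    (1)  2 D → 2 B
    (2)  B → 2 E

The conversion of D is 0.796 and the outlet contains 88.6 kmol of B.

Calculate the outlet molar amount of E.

Conversion of D: D consumed = 2ξ₁ = 0.796 × 307 → ξ₁ = 122.2 kmol.
B balance: n_B = 0 + 2ξ₁ − 1ξ₂ = 88.6 → ξ₂ = (2·122.2 − 88.6)/1 = 155.8 kmol.
Outlet amounts (n = n₀ + Σ ν·ξ):
  D: 307 − 2(122.2) = 62.63
  B: 0 + 2(122.2) − 1(155.8) = 88.6
  E: 0 + 2(155.8) = 311.5

312 kmol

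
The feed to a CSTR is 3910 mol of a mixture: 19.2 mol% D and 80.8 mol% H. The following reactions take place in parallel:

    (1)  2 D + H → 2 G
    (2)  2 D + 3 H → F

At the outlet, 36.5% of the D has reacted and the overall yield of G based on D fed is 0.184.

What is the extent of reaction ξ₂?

ξ₂ = 67.9 mol

Yield of G: 2ξ₁ / 750.7 = 0.184 → ξ₁ = 69.07 mol.
Conversion of D: 2ξ₁ + 2ξ₂ = 0.365 × 750.7 = 274 → ξ₂ = 67.94 mol.
Outlet amounts (n = n₀ + Σ ν·ξ):
  D: 750.7 − 2(69.07) − 2(67.94) = 476.7
  H: 3159 − 1(69.07) − 3(67.94) = 2886
  G: 0 + 2(69.07) = 138.1
  F: 0 + 1(67.94) = 67.94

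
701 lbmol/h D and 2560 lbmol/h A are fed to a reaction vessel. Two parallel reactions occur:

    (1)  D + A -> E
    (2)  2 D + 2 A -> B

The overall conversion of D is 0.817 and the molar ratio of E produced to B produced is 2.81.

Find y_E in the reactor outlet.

Conversion of D: D consumed = 0.817 × 701 = 572.7 lbmol/h = 1ξ₁ + 2ξ₂.
Selectivity: 1ξ₁ / (1ξ₂) = 2.81 → ξ₁ = 2.81 ξ₂.
Substitute: (1·2.81 + 2) ξ₂ = 572.7 → ξ₂ = 119.1 lbmol/h, ξ₁ = 334.6 lbmol/h.
Outlet amounts (n = n₀ + Σ ν·ξ):
  D: 701 − 1(334.6) − 2(119.1) = 128.3
  A: 2560 − 1(334.6) − 2(119.1) = 1987
  E: 0 + 1(334.6) = 334.6
  B: 0 + 1(119.1) = 119.1
Total out = 2569 lbmol/h; y_E = 334.6 / 2569 = 0.1302.

0.13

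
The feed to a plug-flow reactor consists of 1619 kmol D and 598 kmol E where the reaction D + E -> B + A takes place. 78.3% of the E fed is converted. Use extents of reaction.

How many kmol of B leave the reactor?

E reacted = 0.783 × 598 = 468.2 kmol; ν_E = −1, so ξ = 468.2/1 = 468.2 kmol.
Outlet amounts (n = n₀ + ν ξ):
  D: 1619 − 1(468.2) = 1151
  E: 598 − 1(468.2) = 129.8
  B: 0 + 1(468.2) = 468.2
  A: 0 + 1(468.2) = 468.2

468 kmol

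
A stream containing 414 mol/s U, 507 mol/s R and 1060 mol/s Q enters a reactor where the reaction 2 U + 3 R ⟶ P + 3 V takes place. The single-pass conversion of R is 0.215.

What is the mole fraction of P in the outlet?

R reacted = 0.215 × 507 = 109 mol/s; ν_R = −3, so ξ = 109/3 = 36.34 mol/s.
Outlet amounts (n = n₀ + ν ξ):
  U: 414 − 2(36.34) = 341.3
  R: 507 − 3(36.34) = 398
  P: 0 + 1(36.34) = 36.34
  V: 0 + 3(36.34) = 109
  Q: 1060 (inert)
Total out = 1945 mol/s; y_P = 36.34 / 1945 = 0.01868.

0.0187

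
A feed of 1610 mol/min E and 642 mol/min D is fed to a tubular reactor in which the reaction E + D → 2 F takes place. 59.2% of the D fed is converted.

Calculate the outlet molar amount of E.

D reacted = 0.592 × 642 = 380.1 mol/min; ν_D = −1, so ξ = 380.1/1 = 380.1 mol/min.
Outlet amounts (n = n₀ + ν ξ):
  E: 1610 − 1(380.1) = 1230
  D: 642 − 1(380.1) = 261.9
  F: 0 + 2(380.1) = 760.1

1230 mol/min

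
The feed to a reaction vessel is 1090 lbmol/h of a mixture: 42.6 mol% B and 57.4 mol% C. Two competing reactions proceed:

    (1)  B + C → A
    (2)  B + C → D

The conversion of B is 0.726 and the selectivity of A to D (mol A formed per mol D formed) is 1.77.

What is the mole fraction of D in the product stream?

0.162

Conversion of B: B consumed = 0.726 × 464.3 = 337.1 lbmol/h = 1ξ₁ + 1ξ₂.
Selectivity: 1ξ₁ / (1ξ₂) = 1.77 → ξ₁ = 1.77 ξ₂.
Substitute: (1·1.77 + 1) ξ₂ = 337.1 → ξ₂ = 121.7 lbmol/h, ξ₁ = 215.4 lbmol/h.
Outlet amounts (n = n₀ + Σ ν·ξ):
  B: 464.3 − 1(215.4) − 1(121.7) = 127.2
  C: 625.7 − 1(215.4) − 1(121.7) = 288.5
  A: 0 + 1(215.4) = 215.4
  D: 0 + 1(121.7) = 121.7
Total out = 752.9 lbmol/h; y_D = 121.7 / 752.9 = 0.1616.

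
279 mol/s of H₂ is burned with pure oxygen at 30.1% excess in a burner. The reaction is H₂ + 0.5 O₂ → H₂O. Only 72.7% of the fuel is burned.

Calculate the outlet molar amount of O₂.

Stoichiometric O₂ = 0.5 × 279 = 139.5 mol/s; O₂ fed = 139.5 × 1.301 = 181.5 mol/s.
Fuel reacted = 0.727 × 279 → ξ = 202.8 mol/s.
Outlet (n = n₀ + ν ξ):
  H₂: 279 − 1(202.8) = 76.17
  O₂: 181.5 − 0.5(202.8) = 80.07
  H₂O: 0 + 1(202.8) = 202.8

80.1 mol/s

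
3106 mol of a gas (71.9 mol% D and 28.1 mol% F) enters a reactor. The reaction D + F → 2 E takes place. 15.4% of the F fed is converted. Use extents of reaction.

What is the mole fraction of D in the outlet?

F reacted = 0.154 × 872.8 = 134.4 mol; ν_F = −1, so ξ = 134.4/1 = 134.4 mol.
Outlet amounts (n = n₀ + ν ξ):
  D: 2233 − 1(134.4) = 2099
  F: 872.8 − 1(134.4) = 738.4
  E: 0 + 2(134.4) = 268.8
Total out = 3106 mol; y_D = 2099 / 3106 = 0.6757.

0.676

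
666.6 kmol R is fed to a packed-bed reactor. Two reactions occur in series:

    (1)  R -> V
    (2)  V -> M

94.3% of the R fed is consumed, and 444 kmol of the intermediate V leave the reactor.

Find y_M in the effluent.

Conversion of R: R consumed = 1ξ₁ = 0.943 × 666.6 → ξ₁ = 628.6 kmol.
V balance: n_V = 0 + 1ξ₁ − 1ξ₂ = 444 → ξ₂ = (1·628.6 − 444)/1 = 184.6 kmol.
Outlet amounts (n = n₀ + Σ ν·ξ):
  R: 666.6 − 1(628.6) = 38
  V: 0 + 1(628.6) − 1(184.6) = 444
  M: 0 + 1(184.6) = 184.6
Total out = 666.6 kmol; y_M = 184.6 / 666.6 = 0.2769.

0.277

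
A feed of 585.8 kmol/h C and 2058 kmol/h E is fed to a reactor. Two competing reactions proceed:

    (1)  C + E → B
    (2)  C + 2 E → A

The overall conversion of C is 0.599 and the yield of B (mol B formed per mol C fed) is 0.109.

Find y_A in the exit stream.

0.143

Yield of B: 1ξ₁ / 585.8 = 0.109 → ξ₁ = 63.85 kmol/h.
Conversion of C: 1ξ₁ + 1ξ₂ = 0.599 × 585.8 = 350.9 → ξ₂ = 287 kmol/h.
Outlet amounts (n = n₀ + Σ ν·ξ):
  C: 585.8 − 1(63.85) − 1(287) = 234.9
  E: 2058 − 1(63.85) − 2(287) = 1420
  B: 0 + 1(63.85) = 63.85
  A: 0 + 1(287) = 287
Total out = 2006 kmol/h; y_A = 287 / 2006 = 0.1431.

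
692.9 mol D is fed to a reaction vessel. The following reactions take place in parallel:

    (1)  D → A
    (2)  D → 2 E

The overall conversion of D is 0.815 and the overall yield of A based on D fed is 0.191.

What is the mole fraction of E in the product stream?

0.768

Yield of A: 1ξ₁ / 692.9 = 0.191 → ξ₁ = 132.3 mol.
Conversion of D: 1ξ₁ + 1ξ₂ = 0.815 × 692.9 = 564.7 → ξ₂ = 432.4 mol.
Outlet amounts (n = n₀ + Σ ν·ξ):
  D: 692.9 − 1(132.3) − 1(432.4) = 128.2
  A: 0 + 1(132.3) = 132.3
  E: 0 + 2(432.4) = 864.7
Total out = 1125 mol; y_E = 864.7 / 1125 = 0.7685.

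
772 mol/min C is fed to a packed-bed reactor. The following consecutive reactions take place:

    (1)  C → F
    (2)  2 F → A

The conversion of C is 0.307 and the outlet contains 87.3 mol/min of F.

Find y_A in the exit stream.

0.107

Conversion of C: C consumed = 1ξ₁ = 0.307 × 772 → ξ₁ = 237 mol/min.
F balance: n_F = 0 + 1ξ₁ − 2ξ₂ = 87.3 → ξ₂ = (1·237 − 87.3)/2 = 74.85 mol/min.
Outlet amounts (n = n₀ + Σ ν·ξ):
  C: 772 − 1(237) = 535
  F: 0 + 1(237) − 2(74.85) = 87.3
  A: 0 + 1(74.85) = 74.85
Total out = 697.1 mol/min; y_A = 74.85 / 697.1 = 0.1074.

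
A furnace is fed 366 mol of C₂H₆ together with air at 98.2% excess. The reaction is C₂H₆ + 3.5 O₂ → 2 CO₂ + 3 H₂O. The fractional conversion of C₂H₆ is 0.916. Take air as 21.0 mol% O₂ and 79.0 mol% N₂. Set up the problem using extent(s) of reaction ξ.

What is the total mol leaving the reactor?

12600 mol

Stoichiometric O₂ = 3.5 × 366 = 1281 mol; O₂ fed = 1281 × 1.982 = 2539 mol.
N₂ fed = 2539 × 79/21 = 9551 mol.
Fuel reacted = 0.916 × 366 → ξ = 335.3 mol.
Outlet (n = n₀ + ν ξ):
  C₂H₆: 366 − 1(335.3) = 30.74
  O₂: 2539 − 3.5(335.3) = 1366
  N₂: 9551 (inert)
  CO₂: 0 + 2(335.3) = 670.5
  H₂O: 0 + 3(335.3) = 1006
Total out = 30.74 + 1366 + 9551 + 670.5 + 1006 = 12620 mol.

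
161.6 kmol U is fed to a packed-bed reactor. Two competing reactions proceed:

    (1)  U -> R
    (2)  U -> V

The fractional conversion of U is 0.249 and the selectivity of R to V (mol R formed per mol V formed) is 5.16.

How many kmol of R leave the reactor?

33.7 kmol

Conversion of U: U consumed = 0.249 × 161.6 = 40.24 kmol = 1ξ₁ + 1ξ₂.
Selectivity: 1ξ₁ / (1ξ₂) = 5.16 → ξ₁ = 5.16 ξ₂.
Substitute: (1·5.16 + 1) ξ₂ = 40.24 → ξ₂ = 6.532 kmol, ξ₁ = 33.71 kmol.
Outlet amounts (n = n₀ + Σ ν·ξ):
  U: 161.6 − 1(33.71) − 1(6.532) = 121.4
  R: 0 + 1(33.71) = 33.71
  V: 0 + 1(6.532) = 6.532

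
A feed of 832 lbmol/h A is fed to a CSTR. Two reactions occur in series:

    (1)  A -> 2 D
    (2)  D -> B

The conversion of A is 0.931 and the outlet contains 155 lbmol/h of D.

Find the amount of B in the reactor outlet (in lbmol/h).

1390 lbmol/h

Conversion of A: A consumed = 1ξ₁ = 0.931 × 832 → ξ₁ = 774.6 lbmol/h.
D balance: n_D = 0 + 2ξ₁ − 1ξ₂ = 155 → ξ₂ = (2·774.6 − 155)/1 = 1394 lbmol/h.
Outlet amounts (n = n₀ + Σ ν·ξ):
  A: 832 − 1(774.6) = 57.41
  D: 0 + 2(774.6) − 1(1394) = 155
  B: 0 + 1(1394) = 1394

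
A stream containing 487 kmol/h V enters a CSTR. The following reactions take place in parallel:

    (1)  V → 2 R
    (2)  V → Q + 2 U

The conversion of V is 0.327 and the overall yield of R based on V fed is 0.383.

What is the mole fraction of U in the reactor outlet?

Yield of R: 2ξ₁ / 487 = 0.383 → ξ₁ = 93.26 kmol/h.
Conversion of V: 1ξ₁ + 1ξ₂ = 0.327 × 487 = 159.2 → ξ₂ = 65.99 kmol/h.
Outlet amounts (n = n₀ + Σ ν·ξ):
  V: 487 − 1(93.26) − 1(65.99) = 327.8
  R: 0 + 2(93.26) = 186.5
  Q: 0 + 1(65.99) = 65.99
  U: 0 + 2(65.99) = 132
Total out = 712.2 kmol/h; y_U = 132 / 712.2 = 0.1853.

0.185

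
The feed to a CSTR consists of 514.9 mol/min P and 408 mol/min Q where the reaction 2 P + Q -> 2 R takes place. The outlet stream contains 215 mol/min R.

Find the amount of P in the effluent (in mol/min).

For R: n = n₀ + 2ξ → 215 = 0 + 2ξ, giving ξ = 107.5 mol/min.
Outlet amounts (n = n₀ + ν ξ):
  P: 514.9 − 2(107.5) = 299.9
  Q: 408 − 1(107.5) = 300.5
  R: 0 + 2(107.5) = 215

300 mol/min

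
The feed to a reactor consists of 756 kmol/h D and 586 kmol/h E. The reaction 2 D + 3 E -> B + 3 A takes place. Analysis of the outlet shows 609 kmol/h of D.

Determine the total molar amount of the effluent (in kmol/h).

1270 kmol/h

For D: n = n₀ − 2ξ → 609 = 756 − 2ξ, giving ξ = 73.5 kmol/h.
Outlet amounts (n = n₀ + ν ξ):
  D: 756 − 2(73.5) = 609
  E: 586 − 3(73.5) = 365.5
  B: 0 + 1(73.5) = 73.5
  A: 0 + 3(73.5) = 220.5
Total out = 609 + 365.5 + 73.5 + 220.5 = 1268 kmol/h.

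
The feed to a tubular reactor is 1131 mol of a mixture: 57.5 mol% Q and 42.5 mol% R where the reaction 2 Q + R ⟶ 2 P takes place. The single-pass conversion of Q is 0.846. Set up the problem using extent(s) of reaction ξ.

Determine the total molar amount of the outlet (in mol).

Q reacted = 0.846 × 650.3 = 550.2 mol; ν_Q = −2, so ξ = 550.2/2 = 275.1 mol.
Outlet amounts (n = n₀ + ν ξ):
  Q: 650.3 − 2(275.1) = 100.2
  R: 480.7 − 1(275.1) = 205.6
  P: 0 + 2(275.1) = 550.2
Total out = 100.2 + 205.6 + 550.2 = 855.9 mol.

856 mol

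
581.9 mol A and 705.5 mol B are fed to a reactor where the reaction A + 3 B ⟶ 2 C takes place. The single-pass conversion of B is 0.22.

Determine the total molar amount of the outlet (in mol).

1180 mol

B reacted = 0.22 × 705.5 = 155.2 mol; ν_B = −3, so ξ = 155.2/3 = 51.74 mol.
Outlet amounts (n = n₀ + ν ξ):
  A: 581.9 − 1(51.74) = 530.2
  B: 705.5 − 3(51.74) = 550.3
  C: 0 + 2(51.74) = 103.5
Total out = 530.2 + 550.3 + 103.5 = 1184 mol.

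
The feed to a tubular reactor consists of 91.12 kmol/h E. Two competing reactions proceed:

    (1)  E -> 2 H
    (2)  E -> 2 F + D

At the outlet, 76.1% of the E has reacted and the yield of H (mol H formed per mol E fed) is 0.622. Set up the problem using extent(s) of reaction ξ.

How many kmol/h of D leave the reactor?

41 kmol/h

Yield of H: 2ξ₁ / 91.12 = 0.622 → ξ₁ = 28.34 kmol/h.
Conversion of E: 1ξ₁ + 1ξ₂ = 0.761 × 91.12 = 69.34 → ξ₂ = 41 kmol/h.
Outlet amounts (n = n₀ + Σ ν·ξ):
  E: 91.12 − 1(28.34) − 1(41) = 21.78
  H: 0 + 2(28.34) = 56.68
  F: 0 + 2(41) = 82.01
  D: 0 + 1(41) = 41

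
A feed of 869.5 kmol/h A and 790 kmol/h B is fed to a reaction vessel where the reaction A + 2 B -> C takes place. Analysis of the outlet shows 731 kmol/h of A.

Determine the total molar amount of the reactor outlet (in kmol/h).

For A: n = n₀ − 1ξ → 731 = 869.5 − 1ξ, giving ξ = 138.5 kmol/h.
Outlet amounts (n = n₀ + ν ξ):
  A: 869.5 − 1(138.5) = 731
  B: 790 − 2(138.5) = 513
  C: 0 + 1(138.5) = 138.5
Total out = 731 + 513 + 138.5 = 1382 kmol/h.

1380 kmol/h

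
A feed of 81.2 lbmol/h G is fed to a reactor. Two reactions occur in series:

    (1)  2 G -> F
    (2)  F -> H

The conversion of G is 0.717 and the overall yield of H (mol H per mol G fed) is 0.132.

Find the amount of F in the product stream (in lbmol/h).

Conversion of G: G consumed = 2ξ₁ = 0.717 × 81.2 → ξ₁ = 29.11 lbmol/h.
Yield of H: 1ξ₂ / 81.2 = 0.132 → ξ₂ = 10.72 lbmol/h.
Outlet amounts (n = n₀ + Σ ν·ξ):
  G: 81.2 − 2(29.11) = 22.98
  F: 0 + 1(29.11) − 1(10.72) = 18.39
  H: 0 + 1(10.72) = 10.72

18.4 lbmol/h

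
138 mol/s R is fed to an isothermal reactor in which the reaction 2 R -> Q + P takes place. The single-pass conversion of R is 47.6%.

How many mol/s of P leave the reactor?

R reacted = 0.476 × 138 = 65.69 mol/s; ν_R = −2, so ξ = 65.69/2 = 32.84 mol/s.
Outlet amounts (n = n₀ + ν ξ):
  R: 138 − 2(32.84) = 72.31
  Q: 0 + 1(32.84) = 32.84
  P: 0 + 1(32.84) = 32.84

32.8 mol/s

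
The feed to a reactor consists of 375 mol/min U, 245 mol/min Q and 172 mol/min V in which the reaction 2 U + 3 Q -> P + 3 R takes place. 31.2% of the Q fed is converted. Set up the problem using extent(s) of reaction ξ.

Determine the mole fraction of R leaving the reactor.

Q reacted = 0.312 × 245 = 76.44 mol/min; ν_Q = −3, so ξ = 76.44/3 = 25.48 mol/min.
Outlet amounts (n = n₀ + ν ξ):
  U: 375 − 2(25.48) = 324
  Q: 245 − 3(25.48) = 168.6
  P: 0 + 1(25.48) = 25.48
  R: 0 + 3(25.48) = 76.44
  V: 172 (inert)
Total out = 766.5 mol/min; y_R = 76.44 / 766.5 = 0.09972.

0.0997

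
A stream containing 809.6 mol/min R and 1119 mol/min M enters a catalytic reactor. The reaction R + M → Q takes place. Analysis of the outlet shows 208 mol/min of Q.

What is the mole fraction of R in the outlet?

For Q: n = n₀ + 1ξ → 208 = 0 + 1ξ, giving ξ = 208 mol/min.
Outlet amounts (n = n₀ + ν ξ):
  R: 809.6 − 1(208) = 601.6
  M: 1119 − 1(208) = 911
  Q: 0 + 1(208) = 208
Total out = 1721 mol/min; y_R = 601.6 / 1721 = 0.3496.

0.35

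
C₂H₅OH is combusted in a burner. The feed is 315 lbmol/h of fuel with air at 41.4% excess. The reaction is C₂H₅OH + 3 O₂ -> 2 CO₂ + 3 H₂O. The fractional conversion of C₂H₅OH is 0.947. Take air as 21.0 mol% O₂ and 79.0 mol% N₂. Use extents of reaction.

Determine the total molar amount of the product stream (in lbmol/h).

Stoichiometric O₂ = 3 × 315 = 945 lbmol/h; O₂ fed = 945 × 1.414 = 1336 lbmol/h.
N₂ fed = 1336 × 79/21 = 5027 lbmol/h.
Fuel reacted = 0.947 × 315 → ξ = 298.3 lbmol/h.
Outlet (n = n₀ + ν ξ):
  C₂H₅OH: 315 − 1(298.3) = 16.69
  O₂: 1336 − 3(298.3) = 441.3
  N₂: 5027 (inert)
  CO₂: 0 + 2(298.3) = 596.6
  H₂O: 0 + 3(298.3) = 894.9
Total out = 16.69 + 441.3 + 5027 + 596.6 + 894.9 = 6976 lbmol/h.

6980 lbmol/h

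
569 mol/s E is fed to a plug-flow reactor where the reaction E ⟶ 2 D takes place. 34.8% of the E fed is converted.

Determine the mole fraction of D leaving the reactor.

E reacted = 0.348 × 569 = 198 mol/s; ν_E = −1, so ξ = 198/1 = 198 mol/s.
Outlet amounts (n = n₀ + ν ξ):
  E: 569 − 1(198) = 371
  D: 0 + 2(198) = 396
Total out = 767 mol/s; y_D = 396 / 767 = 0.5163.

0.516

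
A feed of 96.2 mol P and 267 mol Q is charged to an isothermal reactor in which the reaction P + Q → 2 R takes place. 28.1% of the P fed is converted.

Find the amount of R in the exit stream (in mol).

P reacted = 0.281 × 96.2 = 27.03 mol; ν_P = −1, so ξ = 27.03/1 = 27.03 mol.
Outlet amounts (n = n₀ + ν ξ):
  P: 96.2 − 1(27.03) = 69.17
  Q: 267 − 1(27.03) = 240
  R: 0 + 2(27.03) = 54.06

54.1 mol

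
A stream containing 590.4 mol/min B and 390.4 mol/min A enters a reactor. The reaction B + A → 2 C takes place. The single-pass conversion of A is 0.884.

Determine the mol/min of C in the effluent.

690 mol/min

A reacted = 0.884 × 390.4 = 345.1 mol/min; ν_A = −1, so ξ = 345.1/1 = 345.1 mol/min.
Outlet amounts (n = n₀ + ν ξ):
  B: 590.4 − 1(345.1) = 245.3
  A: 390.4 − 1(345.1) = 45.29
  C: 0 + 2(345.1) = 690.2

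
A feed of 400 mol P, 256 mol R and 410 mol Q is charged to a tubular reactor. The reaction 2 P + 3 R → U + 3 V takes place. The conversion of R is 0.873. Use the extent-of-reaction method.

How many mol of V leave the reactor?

R reacted = 0.873 × 256 = 223.5 mol; ν_R = −3, so ξ = 223.5/3 = 74.5 mol.
Outlet amounts (n = n₀ + ν ξ):
  P: 400 − 2(74.5) = 251
  R: 256 − 3(74.5) = 32.51
  U: 0 + 1(74.5) = 74.5
  V: 0 + 3(74.5) = 223.5
  Q: 410 (inert)

223 mol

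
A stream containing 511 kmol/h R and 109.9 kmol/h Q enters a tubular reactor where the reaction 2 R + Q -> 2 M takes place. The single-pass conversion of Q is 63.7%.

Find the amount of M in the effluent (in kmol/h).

140 kmol/h

Q reacted = 0.637 × 109.9 = 70.01 kmol/h; ν_Q = −1, so ξ = 70.01/1 = 70.01 kmol/h.
Outlet amounts (n = n₀ + ν ξ):
  R: 511 − 2(70.01) = 371
  Q: 109.9 − 1(70.01) = 39.89
  M: 0 + 2(70.01) = 140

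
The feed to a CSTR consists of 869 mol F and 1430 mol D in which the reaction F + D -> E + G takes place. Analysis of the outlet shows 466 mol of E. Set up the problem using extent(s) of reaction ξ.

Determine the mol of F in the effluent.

403 mol

For E: n = n₀ + 1ξ → 466 = 0 + 1ξ, giving ξ = 466 mol.
Outlet amounts (n = n₀ + ν ξ):
  F: 869 − 1(466) = 403
  D: 1430 − 1(466) = 964
  E: 0 + 1(466) = 466
  G: 0 + 1(466) = 466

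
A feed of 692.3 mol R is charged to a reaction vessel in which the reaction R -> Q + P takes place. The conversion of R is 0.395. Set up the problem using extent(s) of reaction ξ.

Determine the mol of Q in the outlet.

R reacted = 0.395 × 692.3 = 273.5 mol; ν_R = −1, so ξ = 273.5/1 = 273.5 mol.
Outlet amounts (n = n₀ + ν ξ):
  R: 692.3 − 1(273.5) = 418.8
  Q: 0 + 1(273.5) = 273.5
  P: 0 + 1(273.5) = 273.5

273 mol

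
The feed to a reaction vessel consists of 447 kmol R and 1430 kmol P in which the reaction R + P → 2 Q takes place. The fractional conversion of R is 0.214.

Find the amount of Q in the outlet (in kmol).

R reacted = 0.214 × 447 = 95.66 kmol; ν_R = −1, so ξ = 95.66/1 = 95.66 kmol.
Outlet amounts (n = n₀ + ν ξ):
  R: 447 − 1(95.66) = 351.3
  P: 1430 − 1(95.66) = 1334
  Q: 0 + 2(95.66) = 191.3

191 kmol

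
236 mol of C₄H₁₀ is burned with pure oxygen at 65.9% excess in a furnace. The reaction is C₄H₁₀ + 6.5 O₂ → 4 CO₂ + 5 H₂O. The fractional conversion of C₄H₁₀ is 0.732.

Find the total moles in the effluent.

Stoichiometric O₂ = 6.5 × 236 = 1534 mol; O₂ fed = 1534 × 1.659 = 2545 mol.
Fuel reacted = 0.732 × 236 → ξ = 172.8 mol.
Outlet (n = n₀ + ν ξ):
  C₄H₁₀: 236 − 1(172.8) = 63.25
  O₂: 2545 − 6.5(172.8) = 1422
  CO₂: 0 + 4(172.8) = 691
  H₂O: 0 + 5(172.8) = 863.8
Total out = 63.25 + 1422 + 691 + 863.8 = 3040 mol.

3040 mol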